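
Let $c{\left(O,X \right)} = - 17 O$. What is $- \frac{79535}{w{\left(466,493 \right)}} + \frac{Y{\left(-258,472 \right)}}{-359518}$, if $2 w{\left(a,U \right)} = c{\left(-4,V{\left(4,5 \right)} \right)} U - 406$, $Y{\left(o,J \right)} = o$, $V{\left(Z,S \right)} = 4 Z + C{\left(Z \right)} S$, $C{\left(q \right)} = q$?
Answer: $- \frac{14294995954}{2976629281} \approx -4.8024$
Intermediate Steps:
$V{\left(Z,S \right)} = 4 Z + S Z$ ($V{\left(Z,S \right)} = 4 Z + Z S = 4 Z + S Z$)
$w{\left(a,U \right)} = -203 + 34 U$ ($w{\left(a,U \right)} = \frac{\left(-17\right) \left(-4\right) U - 406}{2} = \frac{68 U - 406}{2} = \frac{-406 + 68 U}{2} = -203 + 34 U$)
$- \frac{79535}{w{\left(466,493 \right)}} + \frac{Y{\left(-258,472 \right)}}{-359518} = - \frac{79535}{-203 + 34 \cdot 493} - \frac{258}{-359518} = - \frac{79535}{-203 + 16762} - - \frac{129}{179759} = - \frac{79535}{16559} + \frac{129}{179759} = - \frac{14294995954}{2976629281}$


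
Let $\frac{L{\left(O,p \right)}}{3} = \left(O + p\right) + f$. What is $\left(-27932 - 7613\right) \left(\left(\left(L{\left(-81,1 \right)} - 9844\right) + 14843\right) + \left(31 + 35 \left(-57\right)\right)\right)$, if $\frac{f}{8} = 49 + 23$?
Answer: $-160770035$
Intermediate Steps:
$f = 576$ ($f = 8 \left(49 + 23\right) = 8 \cdot 72 = 576$)
$L{\left(O,p \right)} = 1728 + 3 O + 3 p$ ($L{\left(O,p \right)} = 3 \left(\left(O + p\right) + 576\right) = 3 \left(576 + O + p\right) = 1728 + 3 O + 3 p$)
$\left(-27932 - 7613\right) \left(\left(\left(L{\left(-81,1 \right)} - 9844\right) + 14843\right) + \left(31 + 35 \left(-57\right)\right)\right) = \left(-27932 - 7613\right) \left(\left(\left(\left(1728 + 3 \left(-81\right) + 3 \cdot 1\right) - 9844\right) + 14843\right) + \left(31 + 35 \left(-57\right)\right)\right) = \left(-27932 + \left(-17527 + 9914\right)\right) \left(\left(\left(\left(1728 - 243 + 3\right) - 9844\right) + 14843\right) + \left(31 - 1995\right)\right) = \left(-27932 - 7613\right) \left(\left(\left(1488 - 9844\right) + 14843\right) - 1964\right) = - 35545 \left(\left(-8356 + 14843\right) - 1964\right) = - 35545 \left(6487 - 1964\right) = \left(-35545\right) 4523 = -160770035$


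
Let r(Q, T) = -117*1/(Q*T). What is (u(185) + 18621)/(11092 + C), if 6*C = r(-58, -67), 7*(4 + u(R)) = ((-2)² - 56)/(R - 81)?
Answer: 1012835382/603448895 ≈ 1.6784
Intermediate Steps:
u(R) = -4 - 52/(7*(-81 + R)) (u(R) = -4 + (((-2)² - 56)/(R - 81))/7 = -4 + ((4 - 56)/(-81 + R))/7 = -4 + (-52/(-81 + R))/7 = -4 - 52/(7*(-81 + R)))
r(Q, T) = -117/(Q*T)
C = -39/7772 (C = (-117/(-58*(-67)))/6 = (-117*(-1/58)*(-1/67))/6 = (⅙)*(-117/3886) = -39/7772 ≈ -0.0050180)
(u(185) + 18621)/(11092 + C) = (4*(554 - 7*185)/(7*(-81 + 185)) + 18621)/(11092 - 39/7772) = ((4/7)*(554 - 1295)/104 + 18621)/(86206985/7772) = ((4/7)*(1/104)*(-741) + 18621)*(7772/86206985) = (-57/14 + 18621)*(7772/86206985) = (260637/14)*(7772/86206985) = 1012835382/603448895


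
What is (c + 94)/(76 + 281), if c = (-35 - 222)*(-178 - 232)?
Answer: 105464/357 ≈ 295.42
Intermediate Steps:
c = 105370 (c = -257*(-410) = 105370)
(c + 94)/(76 + 281) = (105370 + 94)/(76 + 281) = 105464/357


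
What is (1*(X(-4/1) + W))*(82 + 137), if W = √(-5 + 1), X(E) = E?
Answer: -876 + 438*I ≈ -876.0 + 438.0*I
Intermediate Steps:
W = 2*I (W = √(-4) = 2*I ≈ 2.0*I)
(1*(X(-4/1) + W))*(82 + 137) = (1*(-4/1 + 2*I))*(82 + 137) = (1*(-4*1 + 2*I))*219 = (1*(-4 + 2*I))*219 = (-4 + 2*I)*219 = -876 + 438*I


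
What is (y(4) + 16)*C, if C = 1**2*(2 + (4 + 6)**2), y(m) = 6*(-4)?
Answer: -816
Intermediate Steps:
y(m) = -24
C = 102 (C = 1*(2 + 10**2) = 1*(2 + 100) = 1*102 = 102)
(y(4) + 16)*C = (-24 + 16)*102 = -8*102 = -816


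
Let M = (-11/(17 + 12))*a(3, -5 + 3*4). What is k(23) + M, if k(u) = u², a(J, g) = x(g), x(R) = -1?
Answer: 15352/29 ≈ 529.38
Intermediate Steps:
a(J, g) = -1
M = 11/29 (M = (-11/(17 + 12))*(-1) = (-11/29)*(-1) = ((1/29)*(-11))*(-1) = -11/29*(-1) = 11/29 ≈ 0.37931)
k(23) + M = 23² + 11/29 = 529 + 11/29 = 15352/29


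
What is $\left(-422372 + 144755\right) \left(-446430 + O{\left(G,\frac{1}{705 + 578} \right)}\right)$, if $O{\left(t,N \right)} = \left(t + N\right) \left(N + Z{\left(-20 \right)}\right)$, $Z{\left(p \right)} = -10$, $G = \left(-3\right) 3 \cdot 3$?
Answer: $\frac{203887231646063070}{1646089} \approx 1.2386 \cdot 10^{11}$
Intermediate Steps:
$G = -27$ ($G = \left(-9\right) 3 = -27$)
$O{\left(t,N \right)} = \left(-10 + N\right) \left(N + t\right)$ ($O{\left(t,N \right)} = \left(t + N\right) \left(N - 10\right) = \left(N + t\right) \left(-10 + N\right) = \left(-10 + N\right) \left(N + t\right)$)
$\left(-422372 + 144755\right) \left(-446430 + O{\left(G,\frac{1}{705 + 578} \right)}\right) = \left(-422372 + 144755\right) \left(-446430 + \left(\left(\frac{1}{705 + 578}\right)^{2} - \frac{10}{705 + 578} - -270 + \frac{1}{705 + 578} \left(-27\right)\right)\right) = - 277617 \left(-446430 + \left(\left(\frac{1}{1283}\right)^{2} - \frac{10}{1283} + 270 + \frac{1}{1283} \left(-27\right)\right)\right) = - 277617 \left(-446430 + \left(\frac{1}{1646089} - \frac{10}{1283} + 270 - \frac{27}{1283}\right)\right) = - 277617 \left(-446430 + \frac{444396560}{1646089}\right) = \left(-277617\right) \left(- \frac{734419115710}{1646089}\right) = \frac{203887231646063070}{1646089}$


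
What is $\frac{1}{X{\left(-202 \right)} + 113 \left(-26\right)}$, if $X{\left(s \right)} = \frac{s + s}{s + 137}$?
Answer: $- \frac{65}{190566} \approx -0.00034109$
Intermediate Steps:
$X{\left(s \right)} = \frac{2 s}{137 + s}$
$\frac{1}{X{\left(-202 \right)} + 113 \left(-26\right)} = \frac{1}{2 \left(-202\right) \frac{1}{137 - 202} + 113 \left(-26\right)} = \frac{1}{2 \left(-202\right) \frac{1}{-65} - 2938} = \frac{1}{2 \left(-202\right) \left(- \frac{1}{65}\right) - 2938} = \frac{1}{\frac{404}{65} - 2938} = \frac{1}{- \frac{190566}{65}} = - \frac{65}{190566}$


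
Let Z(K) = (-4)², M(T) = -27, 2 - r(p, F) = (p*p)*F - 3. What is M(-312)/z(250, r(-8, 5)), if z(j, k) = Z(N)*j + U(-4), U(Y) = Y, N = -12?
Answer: -1/148 ≈ -0.0067568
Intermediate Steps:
r(p, F) = 5 - F*p² (r(p, F) = 2 - ((p*p)*F - 3) = 2 - (p²*F - 3) = 2 - (F*p² - 3) = 2 - (-3 + F*p²) = 2 + (3 - F*p²) = 5 - F*p²)
Z(K) = 16
z(j, k) = -4 + 16*j (z(j, k) = 16*j - 4 = -4 + 16*j)
M(-312)/z(250, r(-8, 5)) = -27/(-4 + 16*250) = -27/(-4 + 4000) = -27/3996 = -27*1/3996 = -1/148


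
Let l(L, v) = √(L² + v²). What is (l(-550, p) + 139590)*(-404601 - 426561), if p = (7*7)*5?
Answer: -116021903580 - 4155810*√14501 ≈ -1.1652e+11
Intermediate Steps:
p = 245 (p = 49*5 = 245)
(l(-550, p) + 139590)*(-404601 - 426561) = (√((-550)² + 245²) + 139590)*(-404601 - 426561) = (√(302500 + 60025) + 139590)*(-831162) = (√362525 + 139590)*(-831162) = (5*√14501 + 139590)*(-831162) = (139590 + 5*√14501)*(-831162) = -116021903580 - 4155810*√14501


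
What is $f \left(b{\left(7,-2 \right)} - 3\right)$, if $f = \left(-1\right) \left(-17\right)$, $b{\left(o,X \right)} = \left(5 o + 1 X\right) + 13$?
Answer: $731$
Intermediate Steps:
$b{\left(o,X \right)} = 13 + X + 5 o$ ($b{\left(o,X \right)} = \left(5 o + X\right) + 13 = \left(X + 5 o\right) + 13 = 13 + X + 5 o$)
$f = 17$
$f \left(b{\left(7,-2 \right)} - 3\right) = 17 \left(\left(13 - 2 + 5 \cdot 7\right) - 3\right) = 17 \left(\left(13 - 2 + 35\right) - 3\right) = 17 \left(46 - 3\right) = 17 \cdot 43 = 731$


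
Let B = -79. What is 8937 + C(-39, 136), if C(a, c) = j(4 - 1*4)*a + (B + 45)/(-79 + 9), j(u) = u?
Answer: 312812/35 ≈ 8937.5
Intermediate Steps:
C(a, c) = 17/35 (C(a, c) = (4 - 1*4)*a + (-79 + 45)/(-79 + 9) = (4 - 4)*a - 34/(-70) = 0*a - 34*(-1/70) = 0 + 17/35 = 17/35)
8937 + C(-39, 136) = 8937 + 17/35 = 312812/35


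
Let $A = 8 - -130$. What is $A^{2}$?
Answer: $19044$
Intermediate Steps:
$A = 138$ ($A = 8 + 130 = 138$)
$A^{2} = 138^{2} = 19044$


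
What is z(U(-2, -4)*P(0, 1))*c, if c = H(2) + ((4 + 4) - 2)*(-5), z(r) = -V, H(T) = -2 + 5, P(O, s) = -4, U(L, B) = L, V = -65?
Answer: -1755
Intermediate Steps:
H(T) = 3
z(r) = 65 (z(r) = -1*(-65) = 65)
c = -27 (c = 3 + ((4 + 4) - 2)*(-5) = 3 + (8 - 2)*(-5) = 3 + 6*(-5) = 3 - 30 = -27)
z(U(-2, -4)*P(0, 1))*c = 65*(-27) = -1755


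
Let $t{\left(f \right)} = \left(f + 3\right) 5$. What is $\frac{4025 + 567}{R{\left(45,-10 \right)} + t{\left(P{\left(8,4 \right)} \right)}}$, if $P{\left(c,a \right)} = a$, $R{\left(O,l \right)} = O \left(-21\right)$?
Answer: $- \frac{328}{65} \approx -5.0462$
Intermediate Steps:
$R{\left(O,l \right)} = - 21 O$
$t{\left(f \right)} = 15 + 5 f$ ($t{\left(f \right)} = \left(3 + f\right) 5 = 15 + 5 f$)
$\frac{4025 + 567}{R{\left(45,-10 \right)} + t{\left(P{\left(8,4 \right)} \right)}} = \frac{4025 + 567}{\left(-21\right) 45 + \left(15 + 5 \cdot 4\right)} = \frac{4592}{-945 + \left(15 + 20\right)} = \frac{4592}{-945 + 35} = \frac{4592}{-910} = 4592 \left(- \frac{1}{910}\right) = - \frac{328}{65}$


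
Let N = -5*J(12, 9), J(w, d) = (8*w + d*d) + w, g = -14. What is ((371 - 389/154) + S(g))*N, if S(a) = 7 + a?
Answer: -7515045/22 ≈ -3.4159e+5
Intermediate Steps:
J(w, d) = d**2 + 9*w (J(w, d) = (8*w + d**2) + w = (d**2 + 8*w) + w = d**2 + 9*w)
N = -945 (N = -5*(9**2 + 9*12) = -5*(81 + 108) = -5*189 = -945)
((371 - 389/154) + S(g))*N = ((371 - 389/154) + (7 - 14))*(-945) = ((371 - 389*1/154) - 7)*(-945) = ((371 - 389/154) - 7)*(-945) = (56745/154 - 7)*(-945) = (55667/154)*(-945) = -7515045/22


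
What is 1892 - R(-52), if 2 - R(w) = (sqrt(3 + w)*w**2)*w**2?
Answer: 1890 + 51181312*I ≈ 1890.0 + 5.1181e+7*I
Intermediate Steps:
R(w) = 2 - w**4*sqrt(3 + w) (R(w) = 2 - sqrt(3 + w)*w**2*w**2 = 2 - w**2*sqrt(3 + w)*w**2 = 2 - w**4*sqrt(3 + w))
1892 - R(-52) = 1892 - (2 - 1*(-52)**4*sqrt(3 - 52)) = 1892 - (2 - 1*7311616*sqrt(-49)) = 1892 - (2 - 1*7311616*7*I) = 1892 - (2 - 51181312*I) = 1892 + (-2 + 51181312*I) = 1890 + 51181312*I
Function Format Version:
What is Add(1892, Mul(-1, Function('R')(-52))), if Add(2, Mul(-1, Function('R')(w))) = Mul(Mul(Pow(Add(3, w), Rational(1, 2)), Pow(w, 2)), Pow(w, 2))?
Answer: Add(1890, Mul(51181312, I)) ≈ Add(1890.0, Mul(5.1181e+7, I))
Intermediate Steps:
Function('R')(w) = Add(2, Mul(-1, Pow(w, 4), Pow(Add(3, w), Rational(1, 2)))) (Function('R')(w) = Add(2, Mul(-1, Mul(Mul(Pow(Add(3, w), Rational(1, 2)), Pow(w, 2)), Pow(w, 2)))) = Add(2, Mul(-1, Mul(Mul(Pow(w, 2), Pow(Add(3, w), Rational(1, 2))), Pow(w, 2)))) = Add(2, Mul(-1, Mul(Pow(w, 4), Pow(Add(3, w), Rational(1, 2))))) = Add(2, Mul(-1, Pow(w, 4), Pow(Add(3, w), Rational(1, 2)))))
Add(1892, Mul(-1, Function('R')(-52))) = Add(1892, Mul(-1, Add(2, Mul(-1, Pow(-52, 4), Pow(Add(3, -52), Rational(1, 2)))))) = Add(1892, Mul(-1, Add(2, Mul(-1, 7311616, Pow(-49, Rational(1, 2)))))) = Add(1892, Mul(-1, Add(2, Mul(-1, 7311616, Mul(7, I))))) = Add(1892, Mul(-1, Add(2, Mul(-51181312, I)))) = Add(1892, Add(-2, Mul(51181312, I))) = Add(1890, Mul(51181312, I))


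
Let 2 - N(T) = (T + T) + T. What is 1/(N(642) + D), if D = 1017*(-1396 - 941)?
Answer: -1/2378653 ≈ -4.2041e-7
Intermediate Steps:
D = -2376729 (D = 1017*(-2337) = -2376729)
N(T) = 2 - 3*T (N(T) = 2 - ((T + T) + T) = 2 - (2*T + T) = 2 - 3*T)
1/(N(642) + D) = 1/((2 - 3*642) - 2376729) = 1/((2 - 1926) - 2376729) = 1/(-1924 - 2376729) = 1/(-2378653) = -1/2378653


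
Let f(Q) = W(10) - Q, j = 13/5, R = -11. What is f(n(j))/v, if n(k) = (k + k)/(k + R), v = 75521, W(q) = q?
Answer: 223/1585941 ≈ 0.00014061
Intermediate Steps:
j = 13/5 (j = 13*(1/5) = 13/5 ≈ 2.6000)
n(k) = 2*k/(-11 + k) (n(k) = (k + k)/(k - 11) = (2*k)/(-11 + k) = 2*k/(-11 + k))
f(Q) = 10 - Q
f(n(j))/v = (10 - 2*13/(5*(-11 + 13/5)))/75521 = (10 - 2*13/(5*(-42/5)))*(1/75521) = (10 - 2*13*(-5)/(5*42))*(1/75521) = (10 - 1*(-13/21))*(1/75521) = (10 + 13/21)*(1/75521) = (223/21)*(1/75521) = 223/1585941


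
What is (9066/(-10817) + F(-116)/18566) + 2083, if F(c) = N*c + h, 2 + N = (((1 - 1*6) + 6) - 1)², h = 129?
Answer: 418161188607/200828422 ≈ 2082.2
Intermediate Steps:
N = -2 (N = -2 + (((1 - 1*6) + 6) - 1)² = -2 + (((1 - 6) + 6) - 1)² = -2 + ((-5 + 6) - 1)² = -2 + (1 - 1)² = -2 + 0² = -2 + 0 = -2)
F(c) = 129 - 2*c (F(c) = -2*c + 129 = 129 - 2*c)
(9066/(-10817) + F(-116)/18566) + 2083 = (9066/(-10817) + (129 - 2*(-116))/18566) + 2083 = (9066*(-1/10817) + (129 + 232)*(1/18566)) + 2083 = (-9066/10817 + 361*(1/18566)) + 2083 = (-9066/10817 + 361/18566) + 2083 = -164414419/200828422 + 2083 = 418161188607/200828422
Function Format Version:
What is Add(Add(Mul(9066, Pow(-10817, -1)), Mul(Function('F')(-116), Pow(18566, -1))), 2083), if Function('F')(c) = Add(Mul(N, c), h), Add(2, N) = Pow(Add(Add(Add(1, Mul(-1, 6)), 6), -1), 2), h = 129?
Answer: Rational(418161188607, 200828422) ≈ 2082.2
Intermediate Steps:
N = -2 (N = Add(-2, Pow(Add(Add(Add(1, Mul(-1, 6)), 6), -1), 2)) = Add(-2, Pow(Add(Add(Add(1, -6), 6), -1), 2)) = Add(-2, Pow(Add(Add(-5, 6), -1), 2)) = Add(-2, Pow(Add(1, -1), 2)) = Add(-2, Pow(0, 2)) = Add(-2, 0) = -2)
Function('F')(c) = Add(129, Mul(-2, c)) (Function('F')(c) = Add(Mul(-2, c), 129) = Add(129, Mul(-2, c)))
Add(Add(Mul(9066, Pow(-10817, -1)), Mul(Function('F')(-116), Pow(18566, -1))), 2083) = Add(Add(Mul(9066, Pow(-10817, -1)), Mul(Add(129, Mul(-2, -116)), Pow(18566, -1))), 2083) = Add(Add(Mul(9066, Rational(-1, 10817)), Mul(Add(129, 232), Rational(1, 18566))), 2083) = Add(Add(Rational(-9066, 10817), Mul(361, Rational(1, 18566))), 2083) = Add(Add(Rational(-9066, 10817), Rational(361, 18566)), 2083) = Add(Rational(-164414419, 200828422), 2083) = Rational(418161188607, 200828422)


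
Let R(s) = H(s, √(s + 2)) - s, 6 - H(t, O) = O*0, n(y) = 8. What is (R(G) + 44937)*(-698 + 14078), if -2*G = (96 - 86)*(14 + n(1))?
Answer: 602809140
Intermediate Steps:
H(t, O) = 6 (H(t, O) = 6 - O*0 = 6 - 1*0 = 6 + 0 = 6)
G = -110 (G = -(96 - 86)*(14 + 8)/2 = -5*22 = -½*220 = -110)
R(s) = 6 - s
(R(G) + 44937)*(-698 + 14078) = ((6 - 1*(-110)) + 44937)*(-698 + 14078) = ((6 + 110) + 44937)*13380 = (116 + 44937)*13380 = 45053*13380 = 602809140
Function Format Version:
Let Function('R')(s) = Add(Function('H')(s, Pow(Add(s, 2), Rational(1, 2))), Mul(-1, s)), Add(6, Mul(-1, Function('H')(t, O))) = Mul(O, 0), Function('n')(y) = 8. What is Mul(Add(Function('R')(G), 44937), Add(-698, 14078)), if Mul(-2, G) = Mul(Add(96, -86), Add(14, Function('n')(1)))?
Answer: 602809140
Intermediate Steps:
Function('H')(t, O) = 6 (Function('H')(t, O) = Add(6, Mul(-1, Mul(O, 0))) = Add(6, Mul(-1, 0)) = Add(6, 0) = 6)
G = -110 (G = Mul(Rational(-1, 2), Mul(Add(96, -86), Add(14, 8))) = Mul(Rational(-1, 2), Mul(10, 22)) = Mul(Rational(-1, 2), 220) = -110)
Function('R')(s) = Add(6, Mul(-1, s))
Mul(Add(Function('R')(G), 44937), Add(-698, 14078)) = Mul(Add(Add(6, Mul(-1, -110)), 44937), Add(-698, 14078)) = Mul(Add(Add(6, 110), 44937), 13380) = Mul(Add(116, 44937), 13380) = Mul(45053, 13380) = 602809140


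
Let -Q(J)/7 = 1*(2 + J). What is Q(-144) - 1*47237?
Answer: -46243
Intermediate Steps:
Q(J) = -14 - 7*J (Q(J) = -7*(2 + J) = -14 - 7*J)
Q(-144) - 1*47237 = (-14 - 7*(-144)) - 1*47237 = (-14 + 1008) - 47237 = 994 - 47237 = -46243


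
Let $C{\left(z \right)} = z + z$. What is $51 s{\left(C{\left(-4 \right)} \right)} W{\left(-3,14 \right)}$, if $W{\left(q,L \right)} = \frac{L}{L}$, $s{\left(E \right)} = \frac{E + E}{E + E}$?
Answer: $51$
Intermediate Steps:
$C{\left(z \right)} = 2 z$
$s{\left(E \right)} = 1$ ($s{\left(E \right)} = \frac{2 E}{2 E} = 2 E \frac{1}{2 E} = 1$)
$W{\left(q,L \right)} = 1$
$51 s{\left(C{\left(-4 \right)} \right)} W{\left(-3,14 \right)} = 51 \cdot 1 \cdot 1 = 51 \cdot 1 = 51$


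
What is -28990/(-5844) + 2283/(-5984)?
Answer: 40033577/8742624 ≈ 4.5791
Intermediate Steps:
-28990/(-5844) + 2283/(-5984) = -28990*(-1/5844) + 2283*(-1/5984) = 14495/2922 - 2283/5984 = 40033577/8742624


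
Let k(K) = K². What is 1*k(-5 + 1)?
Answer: 16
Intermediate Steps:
1*k(-5 + 1) = 1*(-5 + 1)² = 1*(-4)² = 1*16 = 16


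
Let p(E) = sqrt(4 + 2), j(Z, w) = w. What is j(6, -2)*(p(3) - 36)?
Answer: 72 - 2*sqrt(6) ≈ 67.101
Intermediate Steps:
p(E) = sqrt(6)
j(6, -2)*(p(3) - 36) = -2*(sqrt(6) - 36) = -2*(-36 + sqrt(6)) = 72 - 2*sqrt(6)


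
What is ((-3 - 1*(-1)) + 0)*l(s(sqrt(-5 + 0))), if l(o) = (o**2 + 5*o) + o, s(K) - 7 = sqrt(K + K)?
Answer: -182 - 40*5**(1/4)*(1 + I) - 4*I*sqrt(5) ≈ -241.81 - 68.758*I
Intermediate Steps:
s(K) = 7 + sqrt(2)*sqrt(K) (s(K) = 7 + sqrt(K + K) = 7 + sqrt(2*K) = 7 + sqrt(2)*sqrt(K))
l(o) = o**2 + 6*o
((-3 - 1*(-1)) + 0)*l(s(sqrt(-5 + 0))) = ((-3 - 1*(-1)) + 0)*((7 + sqrt(2)*sqrt(sqrt(-5 + 0)))*(6 + (7 + sqrt(2)*sqrt(sqrt(-5 + 0))))) = ((-3 + 1) + 0)*((7 + sqrt(2)*sqrt(sqrt(-5)))*(6 + (7 + sqrt(2)*sqrt(sqrt(-5))))) = (-2 + 0)*((7 + sqrt(2)*sqrt(I*sqrt(5)))*(6 + (7 + sqrt(2)*sqrt(I*sqrt(5))))) = -2*(7 + sqrt(2)*(5**(1/4)*sqrt(I)))*(6 + (7 + sqrt(2)*(5**(1/4)*sqrt(I)))) = -2*(7 + sqrt(2)*5**(1/4)*sqrt(I))*(6 + (7 + sqrt(2)*5**(1/4)*sqrt(I))) = -2*(7 + sqrt(2)*5**(1/4)*sqrt(I))*(13 + sqrt(2)*5**(1/4)*sqrt(I))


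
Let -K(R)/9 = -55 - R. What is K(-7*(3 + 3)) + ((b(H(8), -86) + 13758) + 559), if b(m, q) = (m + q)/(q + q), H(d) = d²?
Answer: 1241335/86 ≈ 14434.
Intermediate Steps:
b(m, q) = (m + q)/(2*q) (b(m, q) = (m + q)/((2*q)) = (m + q)*(1/(2*q)) = (m + q)/(2*q))
K(R) = 495 + 9*R (K(R) = -9*(-55 - R) = 495 + 9*R)
K(-7*(3 + 3)) + ((b(H(8), -86) + 13758) + 559) = (495 + 9*(-7*(3 + 3))) + (((½)*(8² - 86)/(-86) + 13758) + 559) = (495 + 9*(-7*6)) + (((½)*(-1/86)*(64 - 86) + 13758) + 559) = (495 + 9*(-42)) + (((½)*(-1/86)*(-22) + 13758) + 559) = (495 - 378) + ((11/86 + 13758) + 559) = 117 + (1183199/86 + 559) = 117 + 1231273/86 = 1241335/86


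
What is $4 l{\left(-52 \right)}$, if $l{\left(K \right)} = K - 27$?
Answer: $-316$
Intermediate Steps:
$l{\left(K \right)} = -27 + K$ ($l{\left(K \right)} = K - 27 = -27 + K$)
$4 l{\left(-52 \right)} = 4 \left(-27 - 52\right) = 4 \left(-79\right) = -316$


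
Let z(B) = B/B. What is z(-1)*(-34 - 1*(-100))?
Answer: 66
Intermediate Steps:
z(B) = 1
z(-1)*(-34 - 1*(-100)) = 1*(-34 - 1*(-100)) = 1*(-34 + 100) = 1*66 = 66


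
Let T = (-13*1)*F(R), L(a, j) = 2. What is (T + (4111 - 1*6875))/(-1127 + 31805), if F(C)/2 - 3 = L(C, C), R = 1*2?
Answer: -1447/15339 ≈ -0.094335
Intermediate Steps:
R = 2
F(C) = 10 (F(C) = 6 + 2*2 = 6 + 4 = 10)
T = -130 (T = -13*1*10 = -13*10 = -130)
(T + (4111 - 1*6875))/(-1127 + 31805) = (-130 + (4111 - 1*6875))/(-1127 + 31805) = (-130 + (4111 - 6875))/30678 = (-130 - 2764)*(1/30678) = -2894*1/30678 = -1447/15339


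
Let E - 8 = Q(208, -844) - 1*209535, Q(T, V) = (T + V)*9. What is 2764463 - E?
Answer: 2979714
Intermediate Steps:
Q(T, V) = 9*T + 9*V
E = -215251 (E = 8 + ((9*208 + 9*(-844)) - 1*209535) = 8 + ((1872 - 7596) - 209535) = 8 + (-5724 - 209535) = 8 - 215259 = -215251)
2764463 - E = 2764463 - 1*(-215251) = 2764463 + 215251 = 2979714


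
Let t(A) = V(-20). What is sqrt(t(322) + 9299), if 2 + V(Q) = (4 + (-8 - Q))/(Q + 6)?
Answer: sqrt(455497)/7 ≈ 96.415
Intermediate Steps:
V(Q) = -2 + (-4 - Q)/(6 + Q) (V(Q) = -2 + (4 + (-8 - Q))/(Q + 6) = -2 + (-4 - Q)/(6 + Q))
t(A) = -22/7 (t(A) = (-16 - 3*(-20))/(6 - 20) = (-16 + 60)/(-14) = -1/14*44 = -22/7)
sqrt(t(322) + 9299) = sqrt(-22/7 + 9299) = sqrt(65071/7) = sqrt(455497)/7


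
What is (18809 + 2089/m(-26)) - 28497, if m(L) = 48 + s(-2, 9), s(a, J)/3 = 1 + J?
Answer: -753575/78 ≈ -9661.2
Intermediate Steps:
s(a, J) = 3 + 3*J (s(a, J) = 3*(1 + J) = 3 + 3*J)
m(L) = 78 (m(L) = 48 + (3 + 3*9) = 48 + (3 + 27) = 48 + 30 = 78)
(18809 + 2089/m(-26)) - 28497 = (18809 + 2089/78) - 28497 = 1469191/78 - 28497 = -753575/78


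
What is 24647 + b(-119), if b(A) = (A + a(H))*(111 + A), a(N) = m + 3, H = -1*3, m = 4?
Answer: 25543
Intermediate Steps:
H = -3
a(N) = 7 (a(N) = 4 + 3 = 7)
b(A) = (7 + A)*(111 + A) (b(A) = (A + 7)*(111 + A) = (7 + A)*(111 + A))
24647 + b(-119) = 24647 + (777 + (-119)² + 118*(-119)) = 24647 + (777 + 14161 - 14042) = 24647 + 896 = 25543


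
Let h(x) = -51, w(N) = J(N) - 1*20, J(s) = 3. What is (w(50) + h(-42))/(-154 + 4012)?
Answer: -34/1929 ≈ -0.017626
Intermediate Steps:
w(N) = -17 (w(N) = 3 - 1*20 = 3 - 20 = -17)
(w(50) + h(-42))/(-154 + 4012) = (-17 - 51)/(-154 + 4012) = -68/3858 = -68*1/3858 = -34/1929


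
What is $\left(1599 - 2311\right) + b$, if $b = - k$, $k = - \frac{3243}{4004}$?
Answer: $- \frac{2847605}{4004} \approx -711.19$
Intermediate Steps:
$k = - \frac{3243}{4004}$ ($k = \left(-3243\right) \frac{1}{4004} = - \frac{3243}{4004} \approx -0.80994$)
$b = \frac{3243}{4004}$ ($b = \left(-1\right) \left(- \frac{3243}{4004}\right) = \frac{3243}{4004} \approx 0.80994$)
$\left(1599 - 2311\right) + b = \left(1599 - 2311\right) + \frac{3243}{4004} = -712 + \frac{3243}{4004} = - \frac{2847605}{4004}$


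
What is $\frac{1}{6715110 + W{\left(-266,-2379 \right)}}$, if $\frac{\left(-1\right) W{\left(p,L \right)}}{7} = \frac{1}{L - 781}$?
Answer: $\frac{3160}{21219747607} \approx 1.4892 \cdot 10^{-7}$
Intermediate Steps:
$W{\left(p,L \right)} = - \frac{7}{-781 + L}$ ($W{\left(p,L \right)} = - \frac{7}{L - 781} = - \frac{7}{-781 + L}$)
$\frac{1}{6715110 + W{\left(-266,-2379 \right)}} = \frac{1}{6715110 - \frac{7}{-781 - 2379}} = \frac{1}{6715110 - \frac{7}{-3160}} = \frac{1}{6715110 - - \frac{7}{3160}} = \frac{1}{6715110 + \frac{7}{3160}} = \frac{1}{\frac{21219747607}{3160}} = \frac{3160}{21219747607}$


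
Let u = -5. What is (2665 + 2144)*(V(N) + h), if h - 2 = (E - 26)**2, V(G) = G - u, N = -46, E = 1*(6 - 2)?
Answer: 2140005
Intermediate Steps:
E = 4 (E = 1*4 = 4)
V(G) = 5 + G (V(G) = G - 1*(-5) = G + 5 = 5 + G)
h = 486 (h = 2 + (4 - 26)**2 = 2 + (-22)**2 = 2 + 484 = 486)
(2665 + 2144)*(V(N) + h) = (2665 + 2144)*((5 - 46) + 486) = 4809*(-41 + 486) = 4809*445 = 2140005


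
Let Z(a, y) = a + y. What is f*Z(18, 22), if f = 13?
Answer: 520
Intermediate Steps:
f*Z(18, 22) = 13*(18 + 22) = 13*40 = 520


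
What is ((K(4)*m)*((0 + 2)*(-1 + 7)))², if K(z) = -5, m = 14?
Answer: 705600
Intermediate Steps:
((K(4)*m)*((0 + 2)*(-1 + 7)))² = ((-5*14)*((0 + 2)*(-1 + 7)))² = (-140*6)² = (-70*12)² = (-840)² = 705600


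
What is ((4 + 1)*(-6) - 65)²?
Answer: 9025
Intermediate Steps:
((4 + 1)*(-6) - 65)² = (5*(-6) - 65)² = (-30 - 65)² = (-95)² = 9025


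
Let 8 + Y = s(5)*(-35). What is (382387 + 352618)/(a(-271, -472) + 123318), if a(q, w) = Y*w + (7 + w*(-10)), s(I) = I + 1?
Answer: 735005/230941 ≈ 3.1827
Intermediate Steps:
s(I) = 1 + I
Y = -218 (Y = -8 + (1 + 5)*(-35) = -8 + 6*(-35) = -8 - 210 = -218)
a(q, w) = 7 - 228*w (a(q, w) = -218*w + (7 + w*(-10)) = -218*w + (7 - 10*w) = 7 - 228*w)
(382387 + 352618)/(a(-271, -472) + 123318) = (382387 + 352618)/((7 - 228*(-472)) + 123318) = 735005/((7 + 107616) + 123318) = 735005/(107623 + 123318) = 735005/230941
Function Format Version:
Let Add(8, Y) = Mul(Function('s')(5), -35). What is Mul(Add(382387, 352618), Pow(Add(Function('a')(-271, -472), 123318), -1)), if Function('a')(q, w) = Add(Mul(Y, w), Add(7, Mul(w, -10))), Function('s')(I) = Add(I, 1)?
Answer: Rational(735005, 230941) ≈ 3.1827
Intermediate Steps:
Function('s')(I) = Add(1, I)
Y = -218 (Y = Add(-8, Mul(Add(1, 5), -35)) = Add(-8, Mul(6, -35)) = Add(-8, -210) = -218)
Function('a')(q, w) = Add(7, Mul(-228, w)) (Function('a')(q, w) = Add(Mul(-218, w), Add(7, Mul(w, -10))) = Add(Mul(-218, w), Add(7, Mul(-10, w))) = Add(7, Mul(-228, w)))
Mul(Add(382387, 352618), Pow(Add(Function('a')(-271, -472), 123318), -1)) = Mul(Add(382387, 352618), Pow(Add(Add(7, Mul(-228, -472)), 123318), -1)) = Mul(735005, Pow(Add(Add(7, 107616), 123318), -1)) = Mul(735005, Pow(Add(107623, 123318), -1)) = Mul(735005, Pow(230941, -1)) = Mul(735005, Rational(1, 230941)) = Rational(735005, 230941)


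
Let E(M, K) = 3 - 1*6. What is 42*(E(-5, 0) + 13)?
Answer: 420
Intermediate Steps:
E(M, K) = -3 (E(M, K) = 3 - 6 = -3)
42*(E(-5, 0) + 13) = 42*(-3 + 13) = 42*10 = 420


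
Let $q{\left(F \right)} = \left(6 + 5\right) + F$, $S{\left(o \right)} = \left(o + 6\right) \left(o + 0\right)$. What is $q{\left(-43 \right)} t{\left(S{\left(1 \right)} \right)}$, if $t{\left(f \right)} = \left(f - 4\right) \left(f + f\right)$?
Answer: $-1344$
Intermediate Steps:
$S{\left(o \right)} = o \left(6 + o\right)$ ($S{\left(o \right)} = \left(6 + o\right) o = o \left(6 + o\right)$)
$q{\left(F \right)} = 11 + F$
$t{\left(f \right)} = 2 f \left(-4 + f\right)$ ($t{\left(f \right)} = \left(-4 + f\right) 2 f = 2 f \left(-4 + f\right)$)
$q{\left(-43 \right)} t{\left(S{\left(1 \right)} \right)} = \left(11 - 43\right) 2 \cdot 1 \left(6 + 1\right) \left(-4 + 1 \left(6 + 1\right)\right) = - 32 \cdot 2 \cdot 1 \cdot 7 \left(-4 + 1 \cdot 7\right) = - 32 \cdot 2 \cdot 7 \left(-4 + 7\right) = - 32 \cdot 2 \cdot 7 \cdot 3 = \left(-32\right) 42 = -1344$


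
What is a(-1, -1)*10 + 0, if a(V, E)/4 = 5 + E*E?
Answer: 240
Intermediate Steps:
a(V, E) = 20 + 4*E**2 (a(V, E) = 4*(5 + E*E) = 4*(5 + E**2) = 20 + 4*E**2)
a(-1, -1)*10 + 0 = (20 + 4*(-1)**2)*10 + 0 = (20 + 4*1)*10 + 0 = (20 + 4)*10 + 0 = 24*10 + 0 = 240 + 0 = 240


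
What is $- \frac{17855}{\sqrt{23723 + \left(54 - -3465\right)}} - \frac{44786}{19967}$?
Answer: $- \frac{44786}{19967} - \frac{17855 \sqrt{27242}}{27242} \approx -110.42$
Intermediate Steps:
$- \frac{17855}{\sqrt{23723 + \left(54 - -3465\right)}} - \frac{44786}{19967} = - \frac{17855}{\sqrt{23723 + \left(54 + 3465\right)}} - \frac{44786}{19967} = - \frac{17855}{\sqrt{23723 + 3519}} - \frac{44786}{19967} = - \frac{17855}{\sqrt{27242}} - \frac{44786}{19967} = - 17855 \frac{\sqrt{27242}}{27242} - \frac{44786}{19967} = - \frac{17855 \sqrt{27242}}{27242} - \frac{44786}{19967} = - \frac{44786}{19967} - \frac{17855 \sqrt{27242}}{27242}$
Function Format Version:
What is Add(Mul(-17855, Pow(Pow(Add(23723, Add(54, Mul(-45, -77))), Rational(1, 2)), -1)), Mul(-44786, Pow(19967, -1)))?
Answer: Add(Rational(-44786, 19967), Mul(Rational(-17855, 27242), Pow(27242, Rational(1, 2)))) ≈ -110.42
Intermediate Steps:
Add(Mul(-17855, Pow(Pow(Add(23723, Add(54, Mul(-45, -77))), Rational(1, 2)), -1)), Mul(-44786, Pow(19967, -1))) = Add(Mul(-17855, Pow(Pow(Add(23723, Add(54, 3465)), Rational(1, 2)), -1)), Mul(-44786, Rational(1, 19967))) = Add(Mul(-17855, Pow(Pow(Add(23723, 3519), Rational(1, 2)), -1)), Rational(-44786, 19967)) = Add(Mul(-17855, Pow(Pow(27242, Rational(1, 2)), -1)), Rational(-44786, 19967)) = Add(Mul(-17855, Mul(Rational(1, 27242), Pow(27242, Rational(1, 2)))), Rational(-44786, 19967)) = Add(Mul(Rational(-17855, 27242), Pow(27242, Rational(1, 2))), Rational(-44786, 19967)) = Add(Rational(-44786, 19967), Mul(Rational(-17855, 27242), Pow(27242, Rational(1, 2))))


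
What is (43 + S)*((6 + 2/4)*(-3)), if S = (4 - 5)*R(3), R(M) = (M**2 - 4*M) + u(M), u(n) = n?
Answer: -1677/2 ≈ -838.50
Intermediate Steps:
R(M) = M**2 - 3*M (R(M) = (M**2 - 4*M) + M = M**2 - 3*M)
S = 0 (S = (4 - 5)*(3*(-3 + 3)) = -3*0 = -1*0 = 0)
(43 + S)*((6 + 2/4)*(-3)) = (43 + 0)*((6 + 2/4)*(-3)) = 43*((6 + 2*(1/4))*(-3)) = 43*((6 + 1/2)*(-3)) = 43*((13/2)*(-3)) = 43*(-39/2) = -1677/2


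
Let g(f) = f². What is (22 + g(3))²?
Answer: 961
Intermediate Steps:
(22 + g(3))² = (22 + 3²)² = (22 + 9)² = 31² = 961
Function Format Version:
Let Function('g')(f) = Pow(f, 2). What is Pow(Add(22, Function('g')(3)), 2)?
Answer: 961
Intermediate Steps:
Pow(Add(22, Function('g')(3)), 2) = Pow(Add(22, Pow(3, 2)), 2) = Pow(Add(22, 9), 2) = Pow(31, 2) = 961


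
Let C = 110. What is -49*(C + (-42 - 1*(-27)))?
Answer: -4655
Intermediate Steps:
-49*(C + (-42 - 1*(-27))) = -49*(110 + (-42 - 1*(-27))) = -49*(110 + (-42 + 27)) = -49*(110 - 15) = -49*95 = -4655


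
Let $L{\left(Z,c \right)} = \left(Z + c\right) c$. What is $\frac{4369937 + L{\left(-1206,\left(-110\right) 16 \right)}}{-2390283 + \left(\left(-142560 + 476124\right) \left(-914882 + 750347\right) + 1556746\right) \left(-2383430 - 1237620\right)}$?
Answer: $\frac{9590097}{198728278961683417} \approx 4.8257 \cdot 10^{-11}$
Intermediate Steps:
$L{\left(Z,c \right)} = c \left(Z + c\right)$
$\frac{4369937 + L{\left(-1206,\left(-110\right) 16 \right)}}{-2390283 + \left(\left(-142560 + 476124\right) \left(-914882 + 750347\right) + 1556746\right) \left(-2383430 - 1237620\right)} = \frac{4369937 + \left(-110\right) 16 \left(-1206 - 1760\right)}{-2390283 + \left(\left(-142560 + 476124\right) \left(-914882 + 750347\right) + 1556746\right) \left(-2383430 - 1237620\right)} = \frac{4369937 - 1760 \left(-1206 - 1760\right)}{-2390283 + \left(333564 \left(-164535\right) + 1556746\right) \left(-3621050\right)} = \frac{4369937 - -5220160}{-2390283 + \left(-54882952740 + 1556746\right) \left(-3621050\right)} = \frac{4369937 + 5220160}{-2390283 - -198728278964073700} = \frac{9590097}{-2390283 + 198728278964073700} = \frac{9590097}{198728278961683417}$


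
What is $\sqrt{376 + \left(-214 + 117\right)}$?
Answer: $3 \sqrt{31} \approx 16.703$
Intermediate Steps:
$\sqrt{376 + \left(-214 + 117\right)} = \sqrt{376 - 97} = \sqrt{279} = 3 \sqrt{31}$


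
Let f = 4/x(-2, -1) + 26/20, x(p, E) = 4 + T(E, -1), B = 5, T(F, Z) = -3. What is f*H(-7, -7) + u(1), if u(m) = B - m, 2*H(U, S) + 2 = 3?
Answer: 133/20 ≈ 6.6500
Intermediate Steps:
H(U, S) = ½ (H(U, S) = -1 + (½)*3 = -1 + 3/2 = ½)
x(p, E) = 1 (x(p, E) = 4 - 3 = 1)
u(m) = 5 - m
f = 53/10 (f = 4/1 + 26/20 = 4*1 + 26*(1/20) = 4 + 13/10 = 53/10 ≈ 5.3000)
f*H(-7, -7) + u(1) = (53/10)*(½) + (5 - 1*1) = 53/20 + (5 - 1) = 53/20 + 4 = 133/20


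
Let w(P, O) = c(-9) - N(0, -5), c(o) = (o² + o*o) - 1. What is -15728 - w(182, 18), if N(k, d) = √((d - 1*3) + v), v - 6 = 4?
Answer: -15889 + √2 ≈ -15888.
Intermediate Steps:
v = 10 (v = 6 + 4 = 10)
c(o) = -1 + 2*o² (c(o) = (o² + o²) - 1 = 2*o² - 1 = -1 + 2*o²)
N(k, d) = √(7 + d) (N(k, d) = √((d - 1*3) + 10) = √((d - 3) + 10) = √((-3 + d) + 10) = √(7 + d))
w(P, O) = 161 - √2 (w(P, O) = (-1 + 2*(-9)²) - √(7 - 5) = (-1 + 2*81) - √2 = (-1 + 162) - √2 = 161 - √2)
-15728 - w(182, 18) = -15728 - (161 - √2) = -15728 + (-161 + √2) = -15889 + √2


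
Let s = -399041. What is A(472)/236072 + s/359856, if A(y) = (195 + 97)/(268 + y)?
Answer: -128142786887/115559604720 ≈ -1.1089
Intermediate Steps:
A(y) = 292/(268 + y)
A(472)/236072 + s/359856 = (292/(268 + 472))/236072 - 399041/359856 = (292/740)*(1/236072) - 399041*1/359856 = (292*(1/740))*(1/236072) - 23473/21168 = (73/185)*(1/236072) - 23473/21168 = 73/43673320 - 23473/21168 = -128142786887/115559604720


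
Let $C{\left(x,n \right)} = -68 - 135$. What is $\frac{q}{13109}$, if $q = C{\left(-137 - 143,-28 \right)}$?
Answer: $- \frac{203}{13109} \approx -0.015486$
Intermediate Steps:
$C{\left(x,n \right)} = -203$ ($C{\left(x,n \right)} = -68 - 135 = -203$)
$q = -203$
$\frac{q}{13109} = - \frac{203}{13109}$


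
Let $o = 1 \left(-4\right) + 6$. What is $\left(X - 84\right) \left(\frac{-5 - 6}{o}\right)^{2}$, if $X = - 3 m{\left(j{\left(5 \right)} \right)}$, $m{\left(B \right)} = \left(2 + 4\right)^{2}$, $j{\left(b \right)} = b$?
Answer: $-5808$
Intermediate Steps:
$o = 2$ ($o = -4 + 6 = 2$)
$m{\left(B \right)} = 36$ ($m{\left(B \right)} = 6^{2} = 36$)
$X = -108$ ($X = \left(-3\right) 36 = -108$)
$\left(X - 84\right) \left(\frac{-5 - 6}{o}\right)^{2} = \left(-108 - 84\right) \left(\frac{-5 - 6}{2}\right)^{2} = - 192 \left(\left(-11\right) \frac{1}{2}\right)^{2} = - 192 \left(- \frac{11}{2}\right)^{2} = \left(-192\right) \frac{121}{4} = -5808$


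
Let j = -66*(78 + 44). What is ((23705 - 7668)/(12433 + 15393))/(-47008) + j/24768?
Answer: -54858189521/168737754432 ≈ -0.32511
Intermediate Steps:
j = -8052 (j = -66*122 = -8052)
((23705 - 7668)/(12433 + 15393))/(-47008) + j/24768 = ((23705 - 7668)/(12433 + 15393))/(-47008) - 8052/24768 = (16037/27826)*(-1/47008) - 8052*1/24768 = (16037*(1/27826))*(-1/47008) - 671/2064 = (16037/27826)*(-1/47008) - 671/2064 = -16037/1308044608 - 671/2064 = -54858189521/168737754432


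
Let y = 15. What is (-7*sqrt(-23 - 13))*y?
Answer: -630*I ≈ -630.0*I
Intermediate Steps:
(-7*sqrt(-23 - 13))*y = -7*sqrt(-23 - 13)*15 = -42*I*15 = -630*I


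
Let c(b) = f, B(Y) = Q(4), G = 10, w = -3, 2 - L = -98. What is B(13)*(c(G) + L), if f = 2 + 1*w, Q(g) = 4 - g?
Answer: 0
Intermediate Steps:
L = 100 (L = 2 - 1*(-98) = 2 + 98 = 100)
B(Y) = 0 (B(Y) = 4 - 1*4 = 4 - 4 = 0)
f = -1 (f = 2 + 1*(-3) = 2 - 3 = -1)
c(b) = -1
B(13)*(c(G) + L) = 0*(-1 + 100) = 0*99 = 0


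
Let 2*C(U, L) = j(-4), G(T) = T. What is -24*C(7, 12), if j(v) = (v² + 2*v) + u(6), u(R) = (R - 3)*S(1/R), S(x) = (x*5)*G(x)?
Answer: -101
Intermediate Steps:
S(x) = 5*x² (S(x) = (x*5)*x = (5*x)*x = 5*x²)
u(R) = 5*(-3 + R)/R² (u(R) = (R - 3)*(5*(1/R)²) = (-3 + R)*(5/R²) = 5*(-3 + R)/R²)
j(v) = 5/12 + v² + 2*v (j(v) = (v² + 2*v) + 5*(-3 + 6)/6² = (v² + 2*v) + 5*(1/36)*3 = (v² + 2*v) + 5/12 = 5/12 + v² + 2*v)
C(U, L) = 101/24 (C(U, L) = (5/12 + (-4)² + 2*(-4))/2 = (5/12 + 16 - 8)/2 = (½)*(101/12) = 101/24)
-24*C(7, 12) = -24*101/24 = -101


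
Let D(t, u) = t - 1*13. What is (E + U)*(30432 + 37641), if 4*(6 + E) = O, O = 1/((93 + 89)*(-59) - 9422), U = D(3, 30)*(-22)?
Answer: 391577656669/26880 ≈ 1.4568e+7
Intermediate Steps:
D(t, u) = -13 + t (D(t, u) = t - 13 = -13 + t)
U = 220 (U = (-13 + 3)*(-22) = -10*(-22) = 220)
O = -1/20160 (O = 1/(182*(-59) - 9422) = 1/(-10738 - 9422) = 1/(-20160) = -1/20160 ≈ -4.9603e-5)
E = -483841/80640 (E = -6 + (¼)*(-1/20160) = -6 - 1/80640 = -483841/80640 ≈ -6.0000)
(E + U)*(30432 + 37641) = (-483841/80640 + 220)*(30432 + 37641) = (17256959/80640)*68073 = 391577656669/26880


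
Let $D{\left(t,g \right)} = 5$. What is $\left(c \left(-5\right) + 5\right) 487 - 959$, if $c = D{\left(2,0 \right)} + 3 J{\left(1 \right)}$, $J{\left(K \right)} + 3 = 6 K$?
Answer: $-32614$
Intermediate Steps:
$J{\left(K \right)} = -3 + 6 K$
$c = 14$ ($c = 5 + 3 \left(-3 + 6 \cdot 1\right) = 5 + 3 \left(-3 + 6\right) = 5 + 3 \cdot 3 = 5 + 9 = 14$)
$\left(c \left(-5\right) + 5\right) 487 - 959 = \left(14 \left(-5\right) + 5\right) 487 - 959 = \left(-70 + 5\right) 487 - 959 = \left(-65\right) 487 - 959 = -31655 - 959 = -32614$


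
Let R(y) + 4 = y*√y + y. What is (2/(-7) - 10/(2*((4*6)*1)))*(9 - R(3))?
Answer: -415/84 + 83*√3/56 ≈ -2.3733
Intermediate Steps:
R(y) = -4 + y + y^(3/2) (R(y) = -4 + (y*√y + y) = -4 + (y^(3/2) + y) = -4 + (y + y^(3/2)) = -4 + y + y^(3/2))
(2/(-7) - 10/(2*((4*6)*1)))*(9 - R(3)) = (2/(-7) - 10/(2*((4*6)*1)))*(9 - (-4 + 3 + 3^(3/2))) = (2*(-⅐) - 10/(2*(24*1)))*(9 - (-4 + 3 + 3*√3)) = (-2/7 - 10/(2*24))*(9 - (-1 + 3*√3)) = (-2/7 - 10/48)*(9 + (1 - 3*√3)) = (-2/7 - 10*1/48)*(10 - 3*√3) = (-2/7 - 5/24)*(10 - 3*√3) = -83*(10 - 3*√3)/168 = -415/84 + 83*√3/56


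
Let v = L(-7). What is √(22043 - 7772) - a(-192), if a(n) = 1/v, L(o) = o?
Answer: ⅐ + √14271 ≈ 119.60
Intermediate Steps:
v = -7
a(n) = -⅐ (a(n) = 1/(-7) = -⅐)
√(22043 - 7772) - a(-192) = √(22043 - 7772) - 1*(-⅐) = √14271 + ⅐ = ⅐ + √14271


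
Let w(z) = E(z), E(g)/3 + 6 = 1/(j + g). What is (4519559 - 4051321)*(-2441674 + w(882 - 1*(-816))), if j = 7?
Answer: -1949314527271966/1705 ≈ -1.1433e+12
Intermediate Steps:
E(g) = -18 + 3/(7 + g)
w(z) = 3*(-41 - 6*z)/(7 + z)
(4519559 - 4051321)*(-2441674 + w(882 - 1*(-816))) = (4519559 - 4051321)*(-2441674 + 3*(-41 - 6*(882 - 1*(-816)))/(7 + (882 - 1*(-816)))) = 468238*(-2441674 + 3*(-41 - 6*(882 + 816))/(7 + (882 + 816))) = 468238*(-2441674 + 3*(-41 - 6*1698)/(7 + 1698)) = 468238*(-2441674 + 3*(-41 - 10188)/1705) = 468238*(-2441674 + 3*(1/1705)*(-10229)) = 468238*(-2441674 - 30687/1705) = 468238*(-4163084857/1705) = -1949314527271966/1705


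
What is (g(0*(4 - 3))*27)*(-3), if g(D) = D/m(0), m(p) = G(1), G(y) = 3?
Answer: 0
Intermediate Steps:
m(p) = 3
g(D) = D/3
(g(0*(4 - 3))*27)*(-3) = (((0*(4 - 3))/3)*27)*(-3) = (((0*1)/3)*27)*(-3) = (((⅓)*0)*27)*(-3) = (0*27)*(-3) = 0*(-3) = 0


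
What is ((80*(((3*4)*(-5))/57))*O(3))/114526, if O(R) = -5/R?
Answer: 4000/3263991 ≈ 0.0012255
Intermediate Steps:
((80*(((3*4)*(-5))/57))*O(3))/114526 = ((80*(((3*4)*(-5))/57))*(-5/3))/114526 = ((80*((12*(-5))*(1/57)))*(-5*⅓))*(1/114526) = ((80*(-60*1/57))*(-5/3))*(1/114526) = ((80*(-20/19))*(-5/3))*(1/114526) = -1600/19*(-5/3)*(1/114526) = (8000/57)*(1/114526) = 4000/3263991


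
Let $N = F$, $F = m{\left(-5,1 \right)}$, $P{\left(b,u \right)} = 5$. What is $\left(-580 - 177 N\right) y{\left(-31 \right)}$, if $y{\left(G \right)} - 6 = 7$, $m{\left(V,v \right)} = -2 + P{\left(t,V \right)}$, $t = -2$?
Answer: $-14443$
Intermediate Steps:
$m{\left(V,v \right)} = 3$ ($m{\left(V,v \right)} = -2 + 5 = 3$)
$F = 3$
$N = 3$
$y{\left(G \right)} = 13$ ($y{\left(G \right)} = 6 + 7 = 13$)
$\left(-580 - 177 N\right) y{\left(-31 \right)} = \left(-580 - 531\right) 13 = \left(-1111\right) 13 = -14443$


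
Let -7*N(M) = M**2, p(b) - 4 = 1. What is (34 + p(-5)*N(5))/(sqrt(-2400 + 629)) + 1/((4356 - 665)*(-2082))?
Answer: -1/7684662 - 113*I*sqrt(1771)/12397 ≈ -1.3013e-7 - 0.38359*I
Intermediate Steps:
p(b) = 5 (p(b) = 4 + 1 = 5)
N(M) = -M**2/7
(34 + p(-5)*N(5))/(sqrt(-2400 + 629)) + 1/((4356 - 665)*(-2082)) = (34 + 5*(-1/7*5**2))/(sqrt(-2400 + 629)) + 1/((4356 - 665)*(-2082)) = (34 + 5*(-1/7*25))/(sqrt(-1771)) - 1/2082/3691 = (34 + 5*(-25/7))/((I*sqrt(1771))) + (1/3691)*(-1/2082) = (34 - 125/7)*(-I*sqrt(1771)/1771) - 1/7684662 = 113*(-I*sqrt(1771)/1771)/7 - 1/7684662 = -113*I*sqrt(1771)/12397 - 1/7684662 = -1/7684662 - 113*I*sqrt(1771)/12397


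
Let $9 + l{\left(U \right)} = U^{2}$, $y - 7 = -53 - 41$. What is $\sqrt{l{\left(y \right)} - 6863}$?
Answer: $\sqrt{697} \approx 26.401$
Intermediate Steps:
$y = -87$ ($y = 7 - 94 = -87$)
$l{\left(U \right)} = -9 + U^{2}$
$\sqrt{l{\left(y \right)} - 6863} = \sqrt{\left(-9 + \left(-87\right)^{2}\right) - 6863} = \sqrt{\left(-9 + 7569\right) - 6863} = \sqrt{7560 - 6863} = \sqrt{697}$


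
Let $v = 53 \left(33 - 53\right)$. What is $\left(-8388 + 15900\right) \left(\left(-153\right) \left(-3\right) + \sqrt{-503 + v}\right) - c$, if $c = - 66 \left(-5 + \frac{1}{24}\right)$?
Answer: $\frac{13790723}{4} + 7512 i \sqrt{1563} \approx 3.4477 \cdot 10^{6} + 2.9699 \cdot 10^{5} i$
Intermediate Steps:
$v = -1060$ ($v = 53 \left(-20\right) = -1060$)
$c = \frac{1309}{4}$ ($c = - 66 \left(-5 + \frac{1}{24}\right) = \left(-66\right) \left(- \frac{119}{24}\right) = \frac{1309}{4} \approx 327.25$)
$\left(-8388 + 15900\right) \left(\left(-153\right) \left(-3\right) + \sqrt{-503 + v}\right) - c = \left(-8388 + 15900\right) \left(\left(-153\right) \left(-3\right) + \sqrt{-503 - 1060}\right) - \frac{1309}{4} = 7512 \left(459 + \sqrt{-1563}\right) - \frac{1309}{4} = 7512 \left(459 + i \sqrt{1563}\right) - \frac{1309}{4} = \left(3448008 + 7512 i \sqrt{1563}\right) - \frac{1309}{4} = \frac{13790723}{4} + 7512 i \sqrt{1563}$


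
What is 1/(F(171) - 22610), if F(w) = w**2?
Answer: 1/6631 ≈ 0.00015081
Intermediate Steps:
1/(F(171) - 22610) = 1/(171**2 - 22610) = 1/(29241 - 22610) = 1/6631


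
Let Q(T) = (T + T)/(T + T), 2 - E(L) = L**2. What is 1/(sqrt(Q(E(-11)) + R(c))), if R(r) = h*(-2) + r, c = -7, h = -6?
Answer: sqrt(6)/6 ≈ 0.40825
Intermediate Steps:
E(L) = 2 - L**2
Q(T) = 1 (Q(T) = (2*T)/((2*T)) = (2*T)*(1/(2*T)) = 1)
R(r) = 12 + r (R(r) = -6*(-2) + r = 12 + r)
1/(sqrt(Q(E(-11)) + R(c))) = 1/(sqrt(1 + (12 - 7))) = 1/(sqrt(1 + 5)) = 1/(sqrt(6)) = sqrt(6)/6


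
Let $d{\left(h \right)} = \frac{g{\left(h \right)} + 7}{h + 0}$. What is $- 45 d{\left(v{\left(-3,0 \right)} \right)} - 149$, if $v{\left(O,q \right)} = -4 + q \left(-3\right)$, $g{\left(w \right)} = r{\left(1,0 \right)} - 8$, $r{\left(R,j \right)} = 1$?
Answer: $-149$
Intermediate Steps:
$g{\left(w \right)} = -7$ ($g{\left(w \right)} = 1 - 8 = -7$)
$v{\left(O,q \right)} = -4 - 3 q$
$d{\left(h \right)} = 0$ ($d{\left(h \right)} = \frac{-7 + 7}{h + 0} = \frac{0}{h} = 0$)
$- 45 d{\left(v{\left(-3,0 \right)} \right)} - 149 = \left(-45\right) 0 - 149 = 0 - 149 = -149$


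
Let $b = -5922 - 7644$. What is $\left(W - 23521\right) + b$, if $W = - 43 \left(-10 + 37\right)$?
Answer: $-38248$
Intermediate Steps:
$W = -1161$ ($W = \left(-43\right) 27 = -1161$)
$b = -13566$ ($b = -5922 - 7644 = -13566$)
$\left(W - 23521\right) + b = \left(-1161 - 23521\right) - 13566 = -24682 - 13566 = -38248$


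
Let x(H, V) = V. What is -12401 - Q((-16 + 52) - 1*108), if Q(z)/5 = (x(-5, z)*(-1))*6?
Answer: -14561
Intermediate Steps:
Q(z) = -30*z (Q(z) = 5*((z*(-1))*6) = 5*(-z*6) = 5*(-6*z) = -30*z)
-12401 - Q((-16 + 52) - 1*108) = -12401 - (-30)*((-16 + 52) - 1*108) = -12401 - (-30)*(36 - 108) = -12401 - (-30)*(-72) = -12401 - 1*2160 = -12401 - 2160 = -14561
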